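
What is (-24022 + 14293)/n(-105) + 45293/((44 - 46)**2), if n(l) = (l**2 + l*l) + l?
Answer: 331305323/29260 ≈ 11323.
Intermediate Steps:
n(l) = l + 2*l**2 (n(l) = (l**2 + l**2) + l = 2*l**2 + l = l + 2*l**2)
(-24022 + 14293)/n(-105) + 45293/((44 - 46)**2) = (-24022 + 14293)/((-105*(1 + 2*(-105)))) + 45293/((44 - 46)**2) = -9729*(-1/(105*(1 - 210))) + 45293/((-2)**2) = -9729/((-105*(-209))) + 45293/4 = -9729/21945 + 45293*(1/4) = -9729*1/21945 + 45293/4 = -3243/7315 + 45293/4 = 331305323/29260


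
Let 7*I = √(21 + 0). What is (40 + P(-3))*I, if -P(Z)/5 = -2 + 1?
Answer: 45*√21/7 ≈ 29.459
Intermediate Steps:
P(Z) = 5 (P(Z) = -5*(-2 + 1) = -5*(-1) = 5)
I = √21/7 (I = √(21 + 0)/7 = √21/7 ≈ 0.65465)
(40 + P(-3))*I = (40 + 5)*(√21/7) = 45*(√21/7) = 45*√21/7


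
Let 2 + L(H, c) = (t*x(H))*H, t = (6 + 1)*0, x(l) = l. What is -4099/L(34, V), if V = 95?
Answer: 4099/2 ≈ 2049.5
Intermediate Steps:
t = 0 (t = 7*0 = 0)
L(H, c) = -2 (L(H, c) = -2 + (0*H)*H = -2 + 0*H = -2 + 0 = -2)
-4099/L(34, V) = -4099/(-2) = -4099*(-½) = 4099/2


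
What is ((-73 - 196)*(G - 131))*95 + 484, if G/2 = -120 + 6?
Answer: 9174729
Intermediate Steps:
G = -228 (G = 2*(-120 + 6) = 2*(-114) = -228)
((-73 - 196)*(G - 131))*95 + 484 = ((-73 - 196)*(-228 - 131))*95 + 484 = -269*(-359)*95 + 484 = 96571*95 + 484 = 9174245 + 484 = 9174729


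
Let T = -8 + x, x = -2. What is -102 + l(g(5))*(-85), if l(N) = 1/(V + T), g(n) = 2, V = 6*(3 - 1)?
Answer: -289/2 ≈ -144.50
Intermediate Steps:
V = 12 (V = 6*2 = 12)
T = -10 (T = -8 - 2 = -10)
l(N) = ½ (l(N) = 1/(12 - 10) = 1/2 = ½)
-102 + l(g(5))*(-85) = -102 + (½)*(-85) = -102 - 85/2 = -289/2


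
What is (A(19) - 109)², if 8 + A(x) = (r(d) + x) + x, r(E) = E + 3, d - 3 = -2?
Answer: 5625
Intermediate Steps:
d = 1 (d = 3 - 2 = 1)
r(E) = 3 + E
A(x) = -4 + 2*x (A(x) = -8 + (((3 + 1) + x) + x) = -8 + ((4 + x) + x) = -8 + (4 + 2*x) = -4 + 2*x)
(A(19) - 109)² = ((-4 + 2*19) - 109)² = ((-4 + 38) - 109)² = (34 - 109)² = (-75)² = 5625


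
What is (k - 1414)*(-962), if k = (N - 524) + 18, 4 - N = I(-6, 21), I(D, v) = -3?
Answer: 1840306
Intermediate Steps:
N = 7 (N = 4 - 1*(-3) = 4 + 3 = 7)
k = -499 (k = (7 - 524) + 18 = -517 + 18 = -499)
(k - 1414)*(-962) = (-499 - 1414)*(-962) = -1913*(-962) = 1840306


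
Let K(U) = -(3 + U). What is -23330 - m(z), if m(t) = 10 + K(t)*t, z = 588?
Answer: 324168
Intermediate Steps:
K(U) = -3 - U
m(t) = 10 + t*(-3 - t) (m(t) = 10 + (-3 - t)*t = 10 + t*(-3 - t))
-23330 - m(z) = -23330 - (10 - 1*588*(3 + 588)) = -23330 - (10 - 1*588*591) = -23330 - (10 - 347508) = -23330 - 1*(-347498) = -23330 + 347498 = 324168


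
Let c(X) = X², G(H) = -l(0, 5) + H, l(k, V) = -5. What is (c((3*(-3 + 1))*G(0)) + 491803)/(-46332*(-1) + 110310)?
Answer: 492703/156642 ≈ 3.1454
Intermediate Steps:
G(H) = 5 + H (G(H) = -1*(-5) + H = 5 + H)
(c((3*(-3 + 1))*G(0)) + 491803)/(-46332*(-1) + 110310) = (((3*(-3 + 1))*(5 + 0))² + 491803)/(-46332*(-1) + 110310) = (((3*(-2))*5)² + 491803)/(46332 + 110310) = ((-6*5)² + 491803)/156642 = ((-30)² + 491803)*(1/156642) = (900 + 491803)*(1/156642) = 492703*(1/156642) = 492703/156642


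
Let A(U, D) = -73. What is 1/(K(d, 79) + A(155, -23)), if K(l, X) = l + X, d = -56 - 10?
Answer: -1/60 ≈ -0.016667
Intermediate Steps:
d = -66
K(l, X) = X + l
1/(K(d, 79) + A(155, -23)) = 1/((79 - 66) - 73) = 1/(13 - 73) = 1/(-60) = -1/60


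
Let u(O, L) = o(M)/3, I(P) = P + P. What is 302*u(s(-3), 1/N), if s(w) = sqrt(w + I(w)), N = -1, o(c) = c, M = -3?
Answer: -302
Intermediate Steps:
I(P) = 2*P
s(w) = sqrt(3)*sqrt(w) (s(w) = sqrt(w + 2*w) = sqrt(3*w) = sqrt(3)*sqrt(w))
u(O, L) = -1 (u(O, L) = -3/3 = -3*1/3 = -1)
302*u(s(-3), 1/N) = 302*(-1) = -302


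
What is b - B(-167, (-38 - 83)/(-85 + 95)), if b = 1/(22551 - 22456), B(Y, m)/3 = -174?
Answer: 49591/95 ≈ 522.01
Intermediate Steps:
B(Y, m) = -522 (B(Y, m) = 3*(-174) = -522)
b = 1/95 ≈ 0.010526
b - B(-167, (-38 - 83)/(-85 + 95)) = 1/95 - 1*(-522) = 1/95 + 522 = 49591/95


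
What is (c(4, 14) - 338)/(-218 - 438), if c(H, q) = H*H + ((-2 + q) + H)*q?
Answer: 49/328 ≈ 0.14939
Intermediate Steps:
c(H, q) = H**2 + q*(-2 + H + q) (c(H, q) = H**2 + (-2 + H + q)*q = H**2 + q*(-2 + H + q))
(c(4, 14) - 338)/(-218 - 438) = ((4**2 + 14**2 - 2*14 + 4*14) - 338)/(-218 - 438) = ((16 + 196 - 28 + 56) - 338)/(-656) = (240 - 338)*(-1/656) = -98*(-1/656) = 49/328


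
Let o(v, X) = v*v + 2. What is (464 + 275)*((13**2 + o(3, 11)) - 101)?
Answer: 58381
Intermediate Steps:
o(v, X) = 2 + v**2 (o(v, X) = v**2 + 2 = 2 + v**2)
(464 + 275)*((13**2 + o(3, 11)) - 101) = (464 + 275)*((13**2 + (2 + 3**2)) - 101) = 739*((169 + (2 + 9)) - 101) = 739*((169 + 11) - 101) = 739*(180 - 101) = 739*79 = 58381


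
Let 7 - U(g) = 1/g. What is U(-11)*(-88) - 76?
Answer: -700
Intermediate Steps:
U(g) = 7 - 1/g
U(-11)*(-88) - 76 = (7 - 1/(-11))*(-88) - 76 = (7 - 1*(-1/11))*(-88) - 76 = (7 + 1/11)*(-88) - 76 = (78/11)*(-88) - 76 = -624 - 76 = -700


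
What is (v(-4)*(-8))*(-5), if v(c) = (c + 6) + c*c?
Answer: 720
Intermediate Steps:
v(c) = 6 + c + c**2 (v(c) = (6 + c) + c**2 = 6 + c + c**2)
(v(-4)*(-8))*(-5) = ((6 - 4 + (-4)**2)*(-8))*(-5) = ((6 - 4 + 16)*(-8))*(-5) = (18*(-8))*(-5) = -144*(-5) = 720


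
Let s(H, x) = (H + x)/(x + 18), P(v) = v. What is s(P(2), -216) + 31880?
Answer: 3156227/99 ≈ 31881.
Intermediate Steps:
s(H, x) = (H + x)/(18 + x)
s(P(2), -216) + 31880 = (2 - 216)/(18 - 216) + 31880 = -214/(-198) + 31880 = -1/198*(-214) + 31880 = 107/99 + 31880 = 3156227/99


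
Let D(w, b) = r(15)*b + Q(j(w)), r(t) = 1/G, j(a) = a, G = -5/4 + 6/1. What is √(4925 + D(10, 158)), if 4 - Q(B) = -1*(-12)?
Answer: √1787045/19 ≈ 70.358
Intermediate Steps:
G = 19/4 (G = -5*¼ + 6*1 = -5/4 + 6 = 19/4 ≈ 4.7500)
r(t) = 4/19 (r(t) = 1/(19/4) = 4/19)
Q(B) = -8 (Q(B) = 4 - (-1)*(-12) = 4 - 1*12 = 4 - 12 = -8)
D(w, b) = -8 + 4*b/19 (D(w, b) = 4*b/19 - 8 = -8 + 4*b/19)
√(4925 + D(10, 158)) = √(4925 + (-8 + (4/19)*158)) = √(4925 + (-8 + 632/19)) = √(4925 + 480/19) = √(94055/19) = √1787045/19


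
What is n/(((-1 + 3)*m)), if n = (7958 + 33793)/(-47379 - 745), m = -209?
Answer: 41751/20115832 ≈ 0.0020755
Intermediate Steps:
n = -41751/48124 (n = 41751/(-48124) = 41751*(-1/48124) = -41751/48124 ≈ -0.86757)
n/(((-1 + 3)*m)) = -41751*(-1/(209*(-1 + 3)))/48124 = -41751/(48124*(2*(-209))) = -41751/48124/(-418) = -41751/48124*(-1/418) = 41751/20115832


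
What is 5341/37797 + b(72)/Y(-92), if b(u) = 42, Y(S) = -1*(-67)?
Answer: 1945321/2532399 ≈ 0.76817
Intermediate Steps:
Y(S) = 67
5341/37797 + b(72)/Y(-92) = 5341/37797 + 42/67 = 1945321/2532399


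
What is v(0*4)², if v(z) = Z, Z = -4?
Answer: 16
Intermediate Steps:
v(z) = -4
v(0*4)² = (-4)² = 16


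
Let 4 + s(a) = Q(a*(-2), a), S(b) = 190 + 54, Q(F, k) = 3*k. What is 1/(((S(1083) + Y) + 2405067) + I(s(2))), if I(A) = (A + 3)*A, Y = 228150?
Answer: 1/2633471 ≈ 3.7973e-7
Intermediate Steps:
S(b) = 244
s(a) = -4 + 3*a
I(A) = A*(3 + A) (I(A) = (3 + A)*A = A*(3 + A))
1/(((S(1083) + Y) + 2405067) + I(s(2))) = 1/(((244 + 228150) + 2405067) + (-4 + 3*2)*(3 + (-4 + 3*2))) = 1/((228394 + 2405067) + (-4 + 6)*(3 + (-4 + 6))) = 1/(2633461 + 2*(3 + 2)) = 1/(2633461 + 2*5) = 1/(2633461 + 10) = 1/2633471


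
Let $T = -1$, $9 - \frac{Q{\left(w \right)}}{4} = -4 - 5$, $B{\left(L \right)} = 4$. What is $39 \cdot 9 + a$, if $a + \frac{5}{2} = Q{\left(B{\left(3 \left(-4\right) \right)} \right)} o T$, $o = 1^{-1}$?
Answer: $\frac{553}{2} \approx 276.5$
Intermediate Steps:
$Q{\left(w \right)} = 72$ ($Q{\left(w \right)} = 36 - 4 \left(-4 - 5\right) = 36 - -36 = 36 + 36 = 72$)
$o = 1$
$a = - \frac{149}{2}$ ($a = - \frac{5}{2} + 72 \cdot 1 \left(-1\right) = - \frac{5}{2} + 72 \left(-1\right) = - \frac{5}{2} - 72 = - \frac{149}{2} \approx -74.5$)
$39 \cdot 9 + a = 39 \cdot 9 - \frac{149}{2} = 351 - \frac{149}{2} = \frac{553}{2}$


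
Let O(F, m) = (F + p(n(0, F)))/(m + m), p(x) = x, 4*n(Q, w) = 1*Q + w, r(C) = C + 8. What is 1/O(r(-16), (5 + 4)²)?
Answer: -81/5 ≈ -16.200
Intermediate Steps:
r(C) = 8 + C
n(Q, w) = Q/4 + w/4 (n(Q, w) = (1*Q + w)/4 = (Q + w)/4 = Q/4 + w/4)
O(F, m) = 5*F/(8*m) (O(F, m) = (F + ((¼)*0 + F/4))/(m + m) = (F + (0 + F/4))/((2*m)) = (F + F/4)*(1/(2*m)) = (5*F/4)*(1/(2*m)) = 5*F/(8*m))
1/O(r(-16), (5 + 4)²) = 1/(5*(8 - 16)/(8*((5 + 4)²))) = 1/((5/8)*(-8)/9²) = 1/((5/8)*(-8)/81) = 1/((5/8)*(-8)*(1/81)) = 1/(-5/81) = -81/5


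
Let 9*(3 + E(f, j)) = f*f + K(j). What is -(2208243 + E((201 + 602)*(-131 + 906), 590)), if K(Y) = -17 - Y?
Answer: -43034253242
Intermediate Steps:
E(f, j) = -44/9 - j/9 + f²/9 (E(f, j) = -3 + (f*f + (-17 - j))/9 = -3 + (f² + (-17 - j))/9 = -3 + (-17 + f² - j)/9 = -3 + (-17/9 - j/9 + f²/9) = -44/9 - j/9 + f²/9)
-(2208243 + E((201 + 602)*(-131 + 906), 590)) = -(2208243 + (-44/9 - ⅑*590 + ((201 + 602)*(-131 + 906))²/9)) = -(2208243 + (-44/9 - 590/9 + (803*775)²/9)) = -(2208243 + (-44/9 - 590/9 + (⅑)*622325²)) = -(2208243 + (-44/9 - 590/9 + (⅑)*387288405625)) = -(2208243 + (-44/9 - 590/9 + 387288405625/9)) = -(2208243 + 43032044999) = -1*43034253242 = -43034253242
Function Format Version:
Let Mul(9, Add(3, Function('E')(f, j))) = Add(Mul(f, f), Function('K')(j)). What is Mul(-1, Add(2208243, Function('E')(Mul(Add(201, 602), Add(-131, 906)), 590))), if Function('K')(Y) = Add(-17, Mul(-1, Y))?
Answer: -43034253242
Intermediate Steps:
Function('E')(f, j) = Add(Rational(-44, 9), Mul(Rational(-1, 9), j), Mul(Rational(1, 9), Pow(f, 2))) (Function('E')(f, j) = Add(-3, Mul(Rational(1, 9), Add(Mul(f, f), Add(-17, Mul(-1, j))))) = Add(-3, Mul(Rational(1, 9), Add(Pow(f, 2), Add(-17, Mul(-1, j))))) = Add(-3, Mul(Rational(1, 9), Add(-17, Pow(f, 2), Mul(-1, j)))) = Add(-3, Add(Rational(-17, 9), Mul(Rational(-1, 9), j), Mul(Rational(1, 9), Pow(f, 2)))) = Add(Rational(-44, 9), Mul(Rational(-1, 9), j), Mul(Rational(1, 9), Pow(f, 2))))
Mul(-1, Add(2208243, Function('E')(Mul(Add(201, 602), Add(-131, 906)), 590))) = Mul(-1, Add(2208243, Add(Rational(-44, 9), Mul(Rational(-1, 9), 590), Mul(Rational(1, 9), Pow(Mul(Add(201, 602), Add(-131, 906)), 2))))) = Mul(-1, Add(2208243, Add(Rational(-44, 9), Rational(-590, 9), Mul(Rational(1, 9), Pow(Mul(803, 775), 2))))) = Mul(-1, Add(2208243, Add(Rational(-44, 9), Rational(-590, 9), Mul(Rational(1, 9), Pow(622325, 2))))) = Mul(-1, Add(2208243, Add(Rational(-44, 9), Rational(-590, 9), Mul(Rational(1, 9), 387288405625)))) = Mul(-1, Add(2208243, Add(Rational(-44, 9), Rational(-590, 9), Rational(387288405625, 9)))) = Mul(-1, Add(2208243, 43032044999)) = Mul(-1, 43034253242) = -43034253242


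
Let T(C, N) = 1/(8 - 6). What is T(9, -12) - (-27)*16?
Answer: 865/2 ≈ 432.50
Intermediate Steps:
T(C, N) = ½ (T(C, N) = 1/2 = ½)
T(9, -12) - (-27)*16 = ½ - (-27)*16 = ½ - 9*(-48) = ½ + 432 = 865/2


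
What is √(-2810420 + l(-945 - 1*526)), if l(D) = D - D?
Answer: 2*I*√702605 ≈ 1676.4*I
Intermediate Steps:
l(D) = 0
√(-2810420 + l(-945 - 1*526)) = √(-2810420 + 0) = √(-2810420) = 2*I*√702605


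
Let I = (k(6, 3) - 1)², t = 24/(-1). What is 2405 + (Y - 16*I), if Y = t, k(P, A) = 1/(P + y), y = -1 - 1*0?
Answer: 59269/25 ≈ 2370.8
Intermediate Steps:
y = -1 (y = -1 + 0 = -1)
k(P, A) = 1/(-1 + P) (k(P, A) = 1/(P - 1) = 1/(-1 + P))
t = -24 (t = 24*(-1) = -24)
I = 16/25 (I = (1/(-1 + 6) - 1)² = (1/5 - 1)² = (⅕ - 1)² = (-⅘)² = 16/25 ≈ 0.64000)
Y = -24
2405 + (Y - 16*I) = 2405 + (-24 - 16*16/25) = 2405 + (-24 - 256/25) = 2405 - 856/25 = 59269/25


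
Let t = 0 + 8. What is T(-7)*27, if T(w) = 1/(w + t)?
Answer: 27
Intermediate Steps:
t = 8
T(w) = 1/(8 + w) (T(w) = 1/(w + 8) = 1/(8 + w))
T(-7)*27 = 27/(8 - 7) = 27/1 = 1*27 = 27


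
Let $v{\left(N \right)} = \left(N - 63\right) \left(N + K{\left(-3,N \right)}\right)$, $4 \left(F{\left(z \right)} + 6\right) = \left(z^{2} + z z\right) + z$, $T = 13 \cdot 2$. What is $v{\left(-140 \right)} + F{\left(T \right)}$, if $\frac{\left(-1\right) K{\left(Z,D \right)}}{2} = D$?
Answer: $- \frac{56163}{2} \approx -28082.0$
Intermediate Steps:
$K{\left(Z,D \right)} = - 2 D$
$T = 26$
$F{\left(z \right)} = -6 + \frac{z^{2}}{2} + \frac{z}{4}$ ($F{\left(z \right)} = -6 + \frac{\left(z^{2} + z z\right) + z}{4} = -6 + \frac{\left(z^{2} + z^{2}\right) + z}{4} = -6 + \frac{2 z^{2} + z}{4} = -6 + \frac{z + 2 z^{2}}{4} = -6 + \left(\frac{z^{2}}{2} + \frac{z}{4}\right) = -6 + \frac{z^{2}}{2} + \frac{z}{4}$)
$v{\left(N \right)} = - N \left(-63 + N\right)$ ($v{\left(N \right)} = \left(N - 63\right) \left(N - 2 N\right) = \left(-63 + N\right) \left(- N\right) = - N \left(-63 + N\right)$)
$v{\left(-140 \right)} + F{\left(T \right)} = - 140 \left(63 - -140\right) + \left(-6 + \frac{26^{2}}{2} + \frac{1}{4} \cdot 26\right) = - 140 \left(63 + 140\right) + \left(-6 + \frac{1}{2} \cdot 676 + \frac{13}{2}\right) = \left(-140\right) 203 + \left(-6 + 338 + \frac{13}{2}\right) = -28420 + \frac{677}{2} = - \frac{56163}{2}$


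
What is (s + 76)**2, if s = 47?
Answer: 15129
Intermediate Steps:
(s + 76)**2 = (47 + 76)**2 = 123**2 = 15129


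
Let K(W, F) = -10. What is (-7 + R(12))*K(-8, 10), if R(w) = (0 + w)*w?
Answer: -1370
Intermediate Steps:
R(w) = w² (R(w) = w*w = w²)
(-7 + R(12))*K(-8, 10) = (-7 + 12²)*(-10) = (-7 + 144)*(-10) = 137*(-10) = -1370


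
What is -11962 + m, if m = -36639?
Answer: -48601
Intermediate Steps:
-11962 + m = -11962 - 36639 = -48601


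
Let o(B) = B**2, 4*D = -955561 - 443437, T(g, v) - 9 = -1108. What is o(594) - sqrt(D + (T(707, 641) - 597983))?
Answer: 352836 - I*sqrt(3795326)/2 ≈ 3.5284e+5 - 974.08*I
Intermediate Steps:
T(g, v) = -1099 (T(g, v) = 9 - 1108 = -1099)
D = -699499/2 (D = (-955561 - 443437)/4 = (1/4)*(-1398998) = -699499/2 ≈ -3.4975e+5)
o(594) - sqrt(D + (T(707, 641) - 597983)) = 594**2 - sqrt(-699499/2 + (-1099 - 597983)) = 352836 - sqrt(-699499/2 - 599082) = 352836 - sqrt(-1897663/2) = 352836 - I*sqrt(3795326)/2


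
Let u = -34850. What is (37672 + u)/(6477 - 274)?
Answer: 2822/6203 ≈ 0.45494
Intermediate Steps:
(37672 + u)/(6477 - 274) = (37672 - 34850)/(6477 - 274) = 2822/6203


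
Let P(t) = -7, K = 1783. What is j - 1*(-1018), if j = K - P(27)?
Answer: 2808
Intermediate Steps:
j = 1790 (j = 1783 - 1*(-7) = 1783 + 7 = 1790)
j - 1*(-1018) = 1790 - 1*(-1018) = 1790 + 1018 = 2808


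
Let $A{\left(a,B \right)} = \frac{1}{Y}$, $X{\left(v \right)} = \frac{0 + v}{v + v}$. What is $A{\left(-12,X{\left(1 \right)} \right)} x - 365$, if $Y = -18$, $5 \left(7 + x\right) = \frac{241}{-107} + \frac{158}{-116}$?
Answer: $- \frac{203627459}{558540} \approx -364.57$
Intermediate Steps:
$x = - \frac{239641}{31030}$ ($x = -7 + \frac{\frac{241}{-107} + \frac{158}{-116}}{5} = -7 + \frac{241 \left(- \frac{1}{107}\right) + 158 \left(- \frac{1}{116}\right)}{5} = -7 + \frac{- \frac{241}{107} - \frac{79}{58}}{5} = -7 + \frac{1}{5} \left(- \frac{22431}{6206}\right) = -7 - \frac{22431}{31030} = - \frac{239641}{31030} \approx -7.7229$)
$X{\left(v \right)} = \frac{1}{2}$ ($X{\left(v \right)} = \frac{v}{2 v} = v \frac{1}{2 v} = \frac{1}{2}$)
$A{\left(a,B \right)} = - \frac{1}{18}$ ($A{\left(a,B \right)} = \frac{1}{-18} = - \frac{1}{18}$)
$A{\left(-12,X{\left(1 \right)} \right)} x - 365 = \left(- \frac{1}{18}\right) \left(- \frac{239641}{31030}\right) - 365 = \frac{239641}{558540} - 365 = - \frac{203627459}{558540}$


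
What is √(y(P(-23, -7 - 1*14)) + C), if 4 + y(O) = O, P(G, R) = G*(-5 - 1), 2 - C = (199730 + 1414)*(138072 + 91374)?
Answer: 2*I*√11537921522 ≈ 2.1483e+5*I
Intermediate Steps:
C = -46151686222 (C = 2 - (199730 + 1414)*(138072 + 91374) = 2 - 201144*229446 = 2 - 1*46151686224 = 2 - 46151686224 = -46151686222)
P(G, R) = -6*G (P(G, R) = G*(-6) = -6*G)
y(O) = -4 + O
√(y(P(-23, -7 - 1*14)) + C) = √((-4 - 6*(-23)) - 46151686222) = √((-4 + 138) - 46151686222) = √(134 - 46151686222) = √(-46151686088) = 2*I*√11537921522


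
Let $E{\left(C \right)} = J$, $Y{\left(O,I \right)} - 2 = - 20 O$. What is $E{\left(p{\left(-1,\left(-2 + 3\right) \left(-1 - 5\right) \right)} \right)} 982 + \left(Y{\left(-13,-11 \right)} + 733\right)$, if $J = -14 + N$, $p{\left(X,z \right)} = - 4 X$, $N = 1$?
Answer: $-11771$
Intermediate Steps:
$Y{\left(O,I \right)} = 2 - 20 O$
$J = -13$ ($J = -14 + 1 = -13$)
$E{\left(C \right)} = -13$
$E{\left(p{\left(-1,\left(-2 + 3\right) \left(-1 - 5\right) \right)} \right)} 982 + \left(Y{\left(-13,-11 \right)} + 733\right) = \left(-13\right) 982 + \left(\left(2 - -260\right) + 733\right) = -12766 + \left(\left(2 + 260\right) + 733\right) = -12766 + \left(262 + 733\right) = -12766 + 995 = -11771$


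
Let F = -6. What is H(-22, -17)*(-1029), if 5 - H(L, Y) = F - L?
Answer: 11319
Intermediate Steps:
H(L, Y) = 11 + L (H(L, Y) = 5 - (-6 - L) = 5 + (6 + L) = 11 + L)
H(-22, -17)*(-1029) = (11 - 22)*(-1029) = -11*(-1029) = 11319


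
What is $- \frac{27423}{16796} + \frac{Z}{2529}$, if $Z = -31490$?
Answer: $- \frac{598258807}{42477084} \approx -14.084$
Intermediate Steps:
$- \frac{27423}{16796} + \frac{Z}{2529} = - \frac{27423}{16796} - \frac{31490}{2529} = - \frac{598258807}{42477084}$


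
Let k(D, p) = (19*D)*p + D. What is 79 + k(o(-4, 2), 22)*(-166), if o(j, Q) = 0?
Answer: 79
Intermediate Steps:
k(D, p) = D + 19*D*p (k(D, p) = 19*D*p + D = D + 19*D*p)
79 + k(o(-4, 2), 22)*(-166) = 79 + (0*(1 + 19*22))*(-166) = 79 + (0*(1 + 418))*(-166) = 79 + (0*419)*(-166) = 79 + 0*(-166) = 79 + 0 = 79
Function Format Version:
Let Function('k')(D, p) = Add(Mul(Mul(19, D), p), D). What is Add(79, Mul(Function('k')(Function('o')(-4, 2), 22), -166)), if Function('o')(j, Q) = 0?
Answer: 79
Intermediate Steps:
Function('k')(D, p) = Add(D, Mul(19, D, p)) (Function('k')(D, p) = Add(Mul(19, D, p), D) = Add(D, Mul(19, D, p)))
Add(79, Mul(Function('k')(Function('o')(-4, 2), 22), -166)) = Add(79, Mul(Mul(0, Add(1, Mul(19, 22))), -166)) = Add(79, Mul(Mul(0, Add(1, 418)), -166)) = Add(79, Mul(Mul(0, 419), -166)) = Add(79, Mul(0, -166)) = Add(79, 0) = 79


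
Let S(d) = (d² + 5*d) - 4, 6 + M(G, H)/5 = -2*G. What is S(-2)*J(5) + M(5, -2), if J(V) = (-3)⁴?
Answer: -890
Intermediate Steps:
J(V) = 81
M(G, H) = -30 - 10*G (M(G, H) = -30 + 5*(-2*G) = -30 - 10*G)
S(d) = -4 + d² + 5*d
S(-2)*J(5) + M(5, -2) = (-4 + (-2)² + 5*(-2))*81 + (-30 - 10*5) = (-4 + 4 - 10)*81 + (-30 - 50) = -10*81 - 80 = -810 - 80 = -890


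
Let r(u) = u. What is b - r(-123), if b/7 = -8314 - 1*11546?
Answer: -138897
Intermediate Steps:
b = -139020 (b = 7*(-8314 - 1*11546) = 7*(-8314 - 11546) = 7*(-19860) = -139020)
b - r(-123) = -139020 - 1*(-123) = -139020 + 123 = -138897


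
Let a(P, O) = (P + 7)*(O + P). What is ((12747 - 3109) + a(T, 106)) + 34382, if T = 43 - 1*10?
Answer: 49580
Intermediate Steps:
T = 33 (T = 43 - 10 = 33)
a(P, O) = (7 + P)*(O + P)
((12747 - 3109) + a(T, 106)) + 34382 = ((12747 - 3109) + (33**2 + 7*106 + 7*33 + 106*33)) + 34382 = (9638 + (1089 + 742 + 231 + 3498)) + 34382 = (9638 + 5560) + 34382 = 15198 + 34382 = 49580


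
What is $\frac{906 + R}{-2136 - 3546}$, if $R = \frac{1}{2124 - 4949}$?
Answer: $- \frac{2559449}{16051650} \approx -0.15945$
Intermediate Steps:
$R = - \frac{1}{2825}$ ($R = \frac{1}{-2825} = - \frac{1}{2825} \approx -0.00035398$)
$\frac{906 + R}{-2136 - 3546} = \frac{906 - \frac{1}{2825}}{-2136 - 3546} = \frac{2559449}{2825 \left(-2136 - 3546\right)} = \frac{2559449}{2825 \left(-5682\right)} = \frac{2559449}{2825} \left(- \frac{1}{5682}\right) = - \frac{2559449}{16051650}$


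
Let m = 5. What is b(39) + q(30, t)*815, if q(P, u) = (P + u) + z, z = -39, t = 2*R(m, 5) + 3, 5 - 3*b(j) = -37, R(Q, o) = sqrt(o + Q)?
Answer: -4876 + 1630*sqrt(10) ≈ 278.51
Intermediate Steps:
R(Q, o) = sqrt(Q + o)
b(j) = 14 (b(j) = 5/3 - 1/3*(-37) = 5/3 + 37/3 = 14)
t = 3 + 2*sqrt(10) (t = 2*sqrt(5 + 5) + 3 = 2*sqrt(10) + 3 = 3 + 2*sqrt(10) ≈ 9.3246)
q(P, u) = -39 + P + u (q(P, u) = (P + u) - 39 = -39 + P + u)
b(39) + q(30, t)*815 = 14 + (-39 + 30 + (3 + 2*sqrt(10)))*815 = 14 + (-6 + 2*sqrt(10))*815 = 14 + (-4890 + 1630*sqrt(10)) = -4876 + 1630*sqrt(10)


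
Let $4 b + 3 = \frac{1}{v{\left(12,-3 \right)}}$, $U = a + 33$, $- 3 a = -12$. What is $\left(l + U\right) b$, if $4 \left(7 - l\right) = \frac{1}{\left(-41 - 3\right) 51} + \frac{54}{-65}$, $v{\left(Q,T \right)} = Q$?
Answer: $- \frac{180548207}{5601024} \approx -32.235$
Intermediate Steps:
$a = 4$ ($a = \left(- \frac{1}{3}\right) \left(-12\right) = 4$)
$U = 37$ ($U = 4 + 33 = 37$)
$l = \frac{4205321}{583440}$ ($l = 7 - \frac{\frac{1}{\left(-41 - 3\right) 51} + \frac{54}{-65}}{4} = 7 - \frac{\frac{1}{-44} \cdot \frac{1}{51} + 54 \left(- \frac{1}{65}\right)}{4} = 7 - \frac{\left(- \frac{1}{44}\right) \frac{1}{51} - \frac{54}{65}}{4} = 7 - \frac{- \frac{1}{2244} - \frac{54}{65}}{4} = 7 - - \frac{121241}{583440} = 7 + \frac{121241}{583440} = \frac{4205321}{583440} \approx 7.2078$)
$b = - \frac{35}{48}$ ($b = - \frac{3}{4} + \frac{1}{4 \cdot 12} = - \frac{3}{4} + \frac{1}{4} \cdot \frac{1}{12} = - \frac{3}{4} + \frac{1}{48} = - \frac{35}{48} \approx -0.72917$)
$\left(l + U\right) b = \left(\frac{4205321}{583440} + 37\right) \left(- \frac{35}{48}\right) = \frac{25792601}{583440} \left(- \frac{35}{48}\right) = - \frac{180548207}{5601024}$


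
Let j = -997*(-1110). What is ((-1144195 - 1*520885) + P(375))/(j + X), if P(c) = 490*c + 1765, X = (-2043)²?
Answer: -1479565/5280519 ≈ -0.28019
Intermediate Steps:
j = 1106670
X = 4173849
P(c) = 1765 + 490*c
((-1144195 - 1*520885) + P(375))/(j + X) = ((-1144195 - 1*520885) + (1765 + 490*375))/(1106670 + 4173849) = ((-1144195 - 520885) + (1765 + 183750))/5280519 = (-1665080 + 185515)*(1/5280519) = -1479565*1/5280519 = -1479565/5280519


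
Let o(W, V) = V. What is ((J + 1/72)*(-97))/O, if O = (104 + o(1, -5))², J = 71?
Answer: -495961/705672 ≈ -0.70282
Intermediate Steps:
O = 9801 (O = (104 - 5)² = 99² = 9801)
((J + 1/72)*(-97))/O = ((71 + 1/72)*(-97))/9801 = ((71 + 1/72)*(-97))*(1/9801) = ((5113/72)*(-97))*(1/9801) = -495961/72*1/9801 = -495961/705672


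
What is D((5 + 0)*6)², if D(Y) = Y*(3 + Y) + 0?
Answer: 980100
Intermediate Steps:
D(Y) = Y*(3 + Y)
D((5 + 0)*6)² = (((5 + 0)*6)*(3 + (5 + 0)*6))² = ((5*6)*(3 + 5*6))² = (30*(3 + 30))² = (30*33)² = 990² = 980100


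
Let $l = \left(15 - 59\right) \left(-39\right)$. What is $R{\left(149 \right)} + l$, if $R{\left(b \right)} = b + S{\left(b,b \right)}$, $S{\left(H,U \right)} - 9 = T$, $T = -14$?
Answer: $1860$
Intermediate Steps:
$S{\left(H,U \right)} = -5$ ($S{\left(H,U \right)} = 9 - 14 = -5$)
$R{\left(b \right)} = -5 + b$ ($R{\left(b \right)} = b - 5 = -5 + b$)
$l = 1716$ ($l = \left(-44\right) \left(-39\right) = 1716$)
$R{\left(149 \right)} + l = \left(-5 + 149\right) + 1716 = 144 + 1716 = 1860$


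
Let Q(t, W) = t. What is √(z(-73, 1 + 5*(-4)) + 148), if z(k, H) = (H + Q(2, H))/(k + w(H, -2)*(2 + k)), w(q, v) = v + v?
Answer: 23*√12449/211 ≈ 12.162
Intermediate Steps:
w(q, v) = 2*v
z(k, H) = (2 + H)/(-8 - 3*k) (z(k, H) = (H + 2)/(k + (2*(-2))*(2 + k)) = (2 + H)/(k - 4*(2 + k)) = (2 + H)/(k + (-8 - 4*k)) = (2 + H)/(-8 - 3*k))
√(z(-73, 1 + 5*(-4)) + 148) = √((-2 - (1 + 5*(-4)))/(8 + 3*(-73)) + 148) = √((-2 - (1 - 20))/(8 - 219) + 148) = √((-2 - 1*(-19))/(-211) + 148) = √(-(-2 + 19)/211 + 148) = √(-1/211*17 + 148) = √(-17/211 + 148) = √(31211/211) = 23*√12449/211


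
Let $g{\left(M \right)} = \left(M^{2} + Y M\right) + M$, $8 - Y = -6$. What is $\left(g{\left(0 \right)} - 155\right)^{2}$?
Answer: $24025$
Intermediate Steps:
$Y = 14$ ($Y = 8 - -6 = 8 + 6 = 14$)
$g{\left(M \right)} = M^{2} + 15 M$ ($g{\left(M \right)} = \left(M^{2} + 14 M\right) + M = M^{2} + 15 M$)
$\left(g{\left(0 \right)} - 155\right)^{2} = \left(0 \left(15 + 0\right) - 155\right)^{2} = \left(0 \cdot 15 - 155\right)^{2} = \left(0 - 155\right)^{2} = \left(-155\right)^{2} = 24025$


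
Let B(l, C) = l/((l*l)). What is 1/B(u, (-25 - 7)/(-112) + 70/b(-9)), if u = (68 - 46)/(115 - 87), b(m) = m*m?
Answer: 11/14 ≈ 0.78571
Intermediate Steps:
b(m) = m**2
u = 11/14 (u = 22/28 = 22*(1/28) = 11/14 ≈ 0.78571)
B(l, C) = 1/l (B(l, C) = l/(l**2) = l/l**2 = 1/l)
1/B(u, (-25 - 7)/(-112) + 70/b(-9)) = 1/(1/(11/14)) = 1/(14/11) = 11/14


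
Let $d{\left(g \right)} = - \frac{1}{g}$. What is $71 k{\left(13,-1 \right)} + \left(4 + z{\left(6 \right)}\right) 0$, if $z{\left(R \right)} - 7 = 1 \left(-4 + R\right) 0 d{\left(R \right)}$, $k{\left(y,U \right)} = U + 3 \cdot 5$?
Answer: $994$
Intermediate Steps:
$k{\left(y,U \right)} = 15 + U$ ($k{\left(y,U \right)} = U + 15 = 15 + U$)
$z{\left(R \right)} = 7$ ($z{\left(R \right)} = 7 + 1 \left(-4 + R\right) 0 \left(- \frac{1}{R}\right) = 7 + \left(-4 + R\right) 0 \left(- \frac{1}{R}\right) = 7 + 0 \left(- \frac{1}{R}\right) = 7 + 0 = 7$)
$71 k{\left(13,-1 \right)} + \left(4 + z{\left(6 \right)}\right) 0 = 71 \left(15 - 1\right) + \left(4 + 7\right) 0 = 71 \cdot 14 + 11 \cdot 0 = 994 + 0 = 994$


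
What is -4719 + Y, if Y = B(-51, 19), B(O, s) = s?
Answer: -4700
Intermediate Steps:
Y = 19
-4719 + Y = -4719 + 19 = -4700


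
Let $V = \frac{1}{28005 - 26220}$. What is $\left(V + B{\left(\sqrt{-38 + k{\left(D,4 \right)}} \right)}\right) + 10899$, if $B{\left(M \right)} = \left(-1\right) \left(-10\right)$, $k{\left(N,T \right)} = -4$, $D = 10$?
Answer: $\frac{19472566}{1785} \approx 10909.0$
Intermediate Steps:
$B{\left(M \right)} = 10$
$V = \frac{1}{1785} \approx 0.00056022$
$\left(V + B{\left(\sqrt{-38 + k{\left(D,4 \right)}} \right)}\right) + 10899 = \left(\frac{1}{1785} + 10\right) + 10899 = \frac{17851}{1785} + 10899 = \frac{19472566}{1785}$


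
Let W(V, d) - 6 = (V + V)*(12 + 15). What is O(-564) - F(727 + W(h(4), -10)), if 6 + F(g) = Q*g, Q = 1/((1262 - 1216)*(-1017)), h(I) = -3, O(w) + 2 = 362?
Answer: 17122783/46782 ≈ 366.01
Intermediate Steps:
O(w) = 360 (O(w) = -2 + 362 = 360)
W(V, d) = 6 + 54*V (W(V, d) = 6 + (V + V)*(12 + 15) = 6 + (2*V)*27 = 6 + 54*V)
Q = -1/46782 (Q = -1/1017/46 = (1/46)*(-1/1017) = -1/46782 ≈ -2.1376e-5)
F(g) = -6 - g/46782
O(-564) - F(727 + W(h(4), -10)) = 360 - (-6 - (727 + (6 + 54*(-3)))/46782) = 360 - (-6 - (727 + (6 - 162))/46782) = 360 - (-6 - (727 - 156)/46782) = 360 - (-6 - 1/46782*571) = 360 - (-6 - 571/46782) = 360 - 1*(-281263/46782) = 360 + 281263/46782 = 17122783/46782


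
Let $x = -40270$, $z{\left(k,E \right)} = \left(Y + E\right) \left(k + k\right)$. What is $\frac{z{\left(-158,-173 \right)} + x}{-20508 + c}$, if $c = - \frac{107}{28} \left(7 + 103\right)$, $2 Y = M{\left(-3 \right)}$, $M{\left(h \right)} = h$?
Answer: $- \frac{208208}{292997} \approx -0.71062$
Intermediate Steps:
$Y = - \frac{3}{2}$ ($Y = \frac{1}{2} \left(-3\right) = - \frac{3}{2} \approx -1.5$)
$c = - \frac{5885}{14}$ ($c = \left(-107\right) \frac{1}{28} \cdot 110 = \left(- \frac{107}{28}\right) 110 = - \frac{5885}{14} \approx -420.36$)
$z{\left(k,E \right)} = 2 k \left(- \frac{3}{2} + E\right)$ ($z{\left(k,E \right)} = \left(- \frac{3}{2} + E\right) \left(k + k\right) = \left(- \frac{3}{2} + E\right) 2 k = 2 k \left(- \frac{3}{2} + E\right)$)
$\frac{z{\left(-158,-173 \right)} + x}{-20508 + c} = \frac{- 158 \left(-3 + 2 \left(-173\right)\right) - 40270}{-20508 - \frac{5885}{14}} = \frac{- 158 \left(-3 - 346\right) - 40270}{- \frac{292997}{14}} = \left(\left(-158\right) \left(-349\right) - 40270\right) \left(- \frac{14}{292997}\right) = \left(55142 - 40270\right) \left(- \frac{14}{292997}\right) = 14872 \left(- \frac{14}{292997}\right) = - \frac{208208}{292997}$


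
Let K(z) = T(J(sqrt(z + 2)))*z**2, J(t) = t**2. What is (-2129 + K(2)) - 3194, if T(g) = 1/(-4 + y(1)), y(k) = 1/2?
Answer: -37269/7 ≈ -5324.1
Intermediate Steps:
y(k) = 1/2 (y(k) = 1*(1/2) = 1/2)
T(g) = -2/7 (T(g) = 1/(-4 + 1/2) = 1/(-7/2) = -2/7)
K(z) = -2*z**2/7
(-2129 + K(2)) - 3194 = (-2129 - 2/7*2**2) - 3194 = (-2129 - 2/7*4) - 3194 = (-2129 - 8/7) - 3194 = -14911/7 - 3194 = -37269/7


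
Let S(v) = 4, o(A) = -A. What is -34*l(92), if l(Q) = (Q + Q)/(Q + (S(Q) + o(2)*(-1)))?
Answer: -3128/49 ≈ -63.837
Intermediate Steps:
l(Q) = 2*Q/(6 + Q) (l(Q) = (Q + Q)/(Q + (4 - 1*2*(-1))) = (2*Q)/(Q + (4 - 2*(-1))) = (2*Q)/(Q + (4 + 2)) = (2*Q)/(Q + 6) = (2*Q)/(6 + Q) = 2*Q/(6 + Q))
-34*l(92) = -68*92/(6 + 92) = -68*92/98 = -34*92/49 = -3128/49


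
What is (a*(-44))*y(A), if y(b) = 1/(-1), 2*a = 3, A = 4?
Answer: 66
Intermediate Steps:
a = 3/2 (a = (½)*3 = 3/2 ≈ 1.5000)
y(b) = -1
(a*(-44))*y(A) = ((3/2)*(-44))*(-1) = -66*(-1) = 66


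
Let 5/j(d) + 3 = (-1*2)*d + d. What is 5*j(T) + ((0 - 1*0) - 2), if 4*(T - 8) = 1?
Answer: -38/9 ≈ -4.2222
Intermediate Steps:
T = 33/4 (T = 8 + (¼)*1 = 8 + ¼ = 33/4 ≈ 8.2500)
j(d) = 5/(-3 - d) (j(d) = 5/(-3 + ((-1*2)*d + d)) = 5/(-3 + (-2*d + d)) = 5/(-3 - d))
5*j(T) + ((0 - 1*0) - 2) = 5*(-5/(3 + 33/4)) + ((0 - 1*0) - 2) = 5*(-5/45/4) + ((0 + 0) - 2) = 5*(-5*4/45) + (0 - 2) = 5*(-4/9) - 2 = -20/9 - 2 = -38/9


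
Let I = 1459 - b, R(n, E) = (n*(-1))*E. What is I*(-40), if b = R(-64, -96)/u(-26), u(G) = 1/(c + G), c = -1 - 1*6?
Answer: 8051720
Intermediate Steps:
c = -7 (c = -1 - 6 = -7)
R(n, E) = -E*n (R(n, E) = (-n)*E = -E*n)
u(G) = 1/(-7 + G)
b = 202752 (b = (-1*(-96)*(-64))/(1/(-7 - 26)) = -6144/(1/(-33)) = -6144/(-1/33) = -6144*(-33) = 202752)
I = -201293 (I = 1459 - 1*202752 = 1459 - 202752 = -201293)
I*(-40) = -201293*(-40) = 8051720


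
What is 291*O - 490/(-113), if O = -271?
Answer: -8910803/113 ≈ -78857.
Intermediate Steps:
291*O - 490/(-113) = 291*(-271) - 490/(-113) = -78861 - 490*(-1/113) = -78861 + 490/113 = -8910803/113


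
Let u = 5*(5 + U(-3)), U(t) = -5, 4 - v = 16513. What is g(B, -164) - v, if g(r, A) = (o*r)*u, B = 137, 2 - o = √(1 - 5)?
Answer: 16509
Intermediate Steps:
v = -16509 (v = 4 - 1*16513 = 4 - 16513 = -16509)
o = 2 - 2*I (o = 2 - √(1 - 5) = 2 - √(-4) = 2 - 2*I ≈ 2.0 - 2.0*I)
u = 0 (u = 5*(5 - 5) = 5*0 = 0)
g(r, A) = 0 (g(r, A) = ((2 - 2*I)*r)*0 = (r*(2 - 2*I))*0 = 0)
g(B, -164) - v = 0 - 1*(-16509) = 0 + 16509 = 16509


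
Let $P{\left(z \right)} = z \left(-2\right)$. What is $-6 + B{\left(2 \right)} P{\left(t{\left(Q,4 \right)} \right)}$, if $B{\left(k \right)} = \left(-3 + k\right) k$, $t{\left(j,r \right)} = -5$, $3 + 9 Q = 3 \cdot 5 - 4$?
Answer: $-26$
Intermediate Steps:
$Q = \frac{8}{9}$ ($Q = - \frac{1}{3} + \frac{3 \cdot 5 - 4}{9} = - \frac{1}{3} + \frac{15 - 4}{9} = - \frac{1}{3} + \frac{1}{9} \cdot 11 = - \frac{1}{3} + \frac{11}{9} = \frac{8}{9} \approx 0.88889$)
$P{\left(z \right)} = - 2 z$
$B{\left(k \right)} = k \left(-3 + k\right)$
$-6 + B{\left(2 \right)} P{\left(t{\left(Q,4 \right)} \right)} = -6 + 2 \left(-3 + 2\right) \left(\left(-2\right) \left(-5\right)\right) = -6 + 2 \left(-1\right) 10 = -6 - 20 = -26$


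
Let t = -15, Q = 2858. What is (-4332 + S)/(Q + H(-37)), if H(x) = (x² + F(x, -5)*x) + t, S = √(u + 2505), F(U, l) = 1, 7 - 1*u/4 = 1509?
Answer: -4332/4175 + I*√3503/4175 ≈ -1.0376 + 0.014176*I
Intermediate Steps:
u = -6008 (u = 28 - 4*1509 = 28 - 6036 = -6008)
S = I*√3503 (S = √(-6008 + 2505) = √(-3503) = I*√3503 ≈ 59.186*I)
H(x) = -15 + x + x² (H(x) = (x² + 1*x) - 15 = (x² + x) - 15 = (x + x²) - 15 = -15 + x + x²)
(-4332 + S)/(Q + H(-37)) = (-4332 + I*√3503)/(2858 + (-15 - 37 + (-37)²)) = (-4332 + I*√3503)/(2858 + (-15 - 37 + 1369)) = (-4332 + I*√3503)/(2858 + 1317) = (-4332 + I*√3503)/4175 = (-4332 + I*√3503)*(1/4175) = -4332/4175 + I*√3503/4175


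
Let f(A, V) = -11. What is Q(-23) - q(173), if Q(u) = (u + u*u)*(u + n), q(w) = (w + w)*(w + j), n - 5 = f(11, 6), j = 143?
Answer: -124010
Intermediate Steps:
n = -6 (n = 5 - 11 = -6)
q(w) = 2*w*(143 + w) (q(w) = (w + w)*(w + 143) = (2*w)*(143 + w) = 2*w*(143 + w))
Q(u) = (-6 + u)*(u + u²) (Q(u) = (u + u*u)*(u - 6) = (u + u²)*(-6 + u) = (-6 + u)*(u + u²))
Q(-23) - q(173) = -23*(-6 + (-23)² - 5*(-23)) - 2*173*(143 + 173) = -23*(-6 + 529 + 115) - 2*173*316 = -23*638 - 1*109336 = -14674 - 109336 = -124010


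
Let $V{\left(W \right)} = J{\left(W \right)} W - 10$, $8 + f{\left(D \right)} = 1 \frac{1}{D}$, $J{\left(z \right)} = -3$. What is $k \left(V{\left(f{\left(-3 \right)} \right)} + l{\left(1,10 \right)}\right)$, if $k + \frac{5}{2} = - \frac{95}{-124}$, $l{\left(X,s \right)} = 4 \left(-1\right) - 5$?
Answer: $- \frac{645}{62} \approx -10.403$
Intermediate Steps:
$l{\left(X,s \right)} = -9$ ($l{\left(X,s \right)} = -4 - 5 = -9$)
$f{\left(D \right)} = -8 + \frac{1}{D}$ ($f{\left(D \right)} = -8 + 1 \frac{1}{D} = -8 + \frac{1}{D}$)
$V{\left(W \right)} = -10 - 3 W$ ($V{\left(W \right)} = - 3 W - 10 = -10 - 3 W$)
$k = - \frac{215}{124}$ ($k = - \frac{5}{2} - \frac{95}{-124} = - \frac{5}{2} - - \frac{95}{124} = - \frac{5}{2} + \frac{95}{124} = - \frac{215}{124} \approx -1.7339$)
$k \left(V{\left(f{\left(-3 \right)} \right)} + l{\left(1,10 \right)}\right) = - \frac{215 \left(\left(-10 - 3 \left(-8 + \frac{1}{-3}\right)\right) - 9\right)}{124} = - \frac{215 \left(\left(-10 - 3 \left(-8 - \frac{1}{3}\right)\right) - 9\right)}{124} = - \frac{215 \left(\left(-10 - -25\right) - 9\right)}{124} = - \frac{215 \left(\left(-10 + 25\right) - 9\right)}{124} = - \frac{215 \left(15 - 9\right)}{124} = \left(- \frac{215}{124}\right) 6 = - \frac{645}{62}$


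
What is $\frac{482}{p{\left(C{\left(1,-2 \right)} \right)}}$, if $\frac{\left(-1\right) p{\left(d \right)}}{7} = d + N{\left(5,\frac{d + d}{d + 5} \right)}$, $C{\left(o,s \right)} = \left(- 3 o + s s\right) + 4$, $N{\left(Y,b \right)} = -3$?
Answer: $- \frac{241}{7} \approx -34.429$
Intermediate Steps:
$C{\left(o,s \right)} = 4 + s^{2} - 3 o$ ($C{\left(o,s \right)} = \left(- 3 o + s^{2}\right) + 4 = \left(s^{2} - 3 o\right) + 4 = 4 + s^{2} - 3 o$)
$p{\left(d \right)} = 21 - 7 d$ ($p{\left(d \right)} = - 7 \left(d - 3\right) = - 7 \left(-3 + d\right) = 21 - 7 d$)
$\frac{482}{p{\left(C{\left(1,-2 \right)} \right)}} = \frac{482}{21 - 7 \left(4 + \left(-2\right)^{2} - 3\right)} = \frac{482}{21 - 7 \left(4 + 4 - 3\right)} = \frac{482}{21 - 35} = \frac{482}{-14} = 482 \left(- \frac{1}{14}\right) = - \frac{241}{7}$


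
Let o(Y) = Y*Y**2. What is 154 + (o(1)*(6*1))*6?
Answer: 190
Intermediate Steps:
o(Y) = Y**3
154 + (o(1)*(6*1))*6 = 154 + (1**3*(6*1))*6 = 154 + (1*6)*6 = 154 + 6*6 = 154 + 36 = 190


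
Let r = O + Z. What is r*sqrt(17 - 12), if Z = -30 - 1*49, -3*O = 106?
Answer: -343*sqrt(5)/3 ≈ -255.66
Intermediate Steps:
O = -106/3 (O = -1/3*106 = -106/3 ≈ -35.333)
Z = -79 (Z = -30 - 49 = -79)
r = -343/3 (r = -106/3 - 79 = -343/3 ≈ -114.33)
r*sqrt(17 - 12) = -343*sqrt(17 - 12)/3 = -343*sqrt(5)/3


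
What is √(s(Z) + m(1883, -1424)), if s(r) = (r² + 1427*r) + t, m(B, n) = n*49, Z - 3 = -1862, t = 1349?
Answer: 3*√81629 ≈ 857.12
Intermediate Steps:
Z = -1859 (Z = 3 - 1862 = -1859)
m(B, n) = 49*n
s(r) = 1349 + r² + 1427*r (s(r) = (r² + 1427*r) + 1349 = 1349 + r² + 1427*r)
√(s(Z) + m(1883, -1424)) = √((1349 + (-1859)² + 1427*(-1859)) + 49*(-1424)) = √((1349 + 3455881 - 2652793) - 69776) = √(804437 - 69776) = √734661 = 3*√81629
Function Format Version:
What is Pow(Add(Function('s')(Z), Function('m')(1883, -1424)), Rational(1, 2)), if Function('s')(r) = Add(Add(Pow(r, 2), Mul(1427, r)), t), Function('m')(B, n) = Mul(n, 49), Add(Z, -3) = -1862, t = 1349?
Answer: Mul(3, Pow(81629, Rational(1, 2))) ≈ 857.12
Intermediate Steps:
Z = -1859 (Z = Add(3, -1862) = -1859)
Function('m')(B, n) = Mul(49, n)
Function('s')(r) = Add(1349, Pow(r, 2), Mul(1427, r)) (Function('s')(r) = Add(Add(Pow(r, 2), Mul(1427, r)), 1349) = Add(1349, Pow(r, 2), Mul(1427, r)))
Pow(Add(Function('s')(Z), Function('m')(1883, -1424)), Rational(1, 2)) = Pow(Add(Add(1349, Pow(-1859, 2), Mul(1427, -1859)), Mul(49, -1424)), Rational(1, 2)) = Pow(Add(Add(1349, 3455881, -2652793), -69776), Rational(1, 2)) = Pow(Add(804437, -69776), Rational(1, 2)) = Pow(734661, Rational(1, 2)) = Mul(3, Pow(81629, Rational(1, 2)))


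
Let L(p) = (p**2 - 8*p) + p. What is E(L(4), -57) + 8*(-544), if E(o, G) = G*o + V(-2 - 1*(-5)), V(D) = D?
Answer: -3665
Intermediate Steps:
L(p) = p**2 - 7*p
E(o, G) = 3 + G*o (E(o, G) = G*o + (-2 - 1*(-5)) = G*o + (-2 + 5) = G*o + 3 = 3 + G*o)
E(L(4), -57) + 8*(-544) = (3 - 228*(-7 + 4)) + 8*(-544) = (3 - 228*(-3)) - 4352 = (3 - 57*(-12)) - 4352 = (3 + 684) - 4352 = 687 - 4352 = -3665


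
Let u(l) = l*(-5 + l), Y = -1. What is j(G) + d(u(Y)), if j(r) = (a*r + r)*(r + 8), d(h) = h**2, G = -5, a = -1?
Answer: 36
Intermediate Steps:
j(r) = 0 (j(r) = (-r + r)*(r + 8) = 0*(8 + r) = 0)
j(G) + d(u(Y)) = 0 + (-(-5 - 1))**2 = 0 + (-1*(-6))**2 = 0 + 6**2 = 0 + 36 = 36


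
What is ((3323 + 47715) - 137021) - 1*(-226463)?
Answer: 140480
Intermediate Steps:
((3323 + 47715) - 137021) - 1*(-226463) = (51038 - 137021) + 226463 = -85983 + 226463 = 140480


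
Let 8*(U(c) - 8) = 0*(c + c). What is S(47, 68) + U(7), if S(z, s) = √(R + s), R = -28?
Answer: 8 + 2*√10 ≈ 14.325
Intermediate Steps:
U(c) = 8 (U(c) = 8 + (0*(c + c))/8 = 8 + (0*(2*c))/8 = 8 + (⅛)*0 = 8 + 0 = 8)
S(z, s) = √(-28 + s)
S(47, 68) + U(7) = √(-28 + 68) + 8 = √40 + 8 = 2*√10 + 8 = 8 + 2*√10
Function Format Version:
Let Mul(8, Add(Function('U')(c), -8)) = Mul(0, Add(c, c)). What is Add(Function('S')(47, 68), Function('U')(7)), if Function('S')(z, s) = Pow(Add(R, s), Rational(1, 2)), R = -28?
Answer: Add(8, Mul(2, Pow(10, Rational(1, 2)))) ≈ 14.325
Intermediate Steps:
Function('U')(c) = 8 (Function('U')(c) = Add(8, Mul(Rational(1, 8), Mul(0, Add(c, c)))) = Add(8, Mul(Rational(1, 8), Mul(0, Mul(2, c)))) = Add(8, Mul(Rational(1, 8), 0)) = Add(8, 0) = 8)
Function('S')(z, s) = Pow(Add(-28, s), Rational(1, 2))
Add(Function('S')(47, 68), Function('U')(7)) = Add(Pow(Add(-28, 68), Rational(1, 2)), 8) = Add(Pow(40, Rational(1, 2)), 8) = Add(Mul(2, Pow(10, Rational(1, 2))), 8) = Add(8, Mul(2, Pow(10, Rational(1, 2))))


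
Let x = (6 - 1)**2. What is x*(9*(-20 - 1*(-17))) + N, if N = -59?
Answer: -734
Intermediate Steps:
x = 25 (x = 5**2 = 25)
x*(9*(-20 - 1*(-17))) + N = 25*(9*(-20 - 1*(-17))) - 59 = 25*(9*(-20 + 17)) - 59 = 25*(9*(-3)) - 59 = 25*(-27) - 59 = -675 - 59 = -734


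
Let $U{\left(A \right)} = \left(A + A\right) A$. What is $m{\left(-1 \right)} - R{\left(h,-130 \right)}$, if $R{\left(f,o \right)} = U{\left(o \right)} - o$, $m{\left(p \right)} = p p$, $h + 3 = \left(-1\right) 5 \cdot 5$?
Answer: $-33929$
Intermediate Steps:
$U{\left(A \right)} = 2 A^{2}$ ($U{\left(A \right)} = 2 A A = 2 A^{2}$)
$h = -28$ ($h = -3 + \left(-1\right) 5 \cdot 5 = -3 - 25 = -28$)
$m{\left(p \right)} = p^{2}$
$R{\left(f,o \right)} = - o + 2 o^{2}$ ($R{\left(f,o \right)} = 2 o^{2} - o = - o + 2 o^{2}$)
$m{\left(-1 \right)} - R{\left(h,-130 \right)} = \left(-1\right)^{2} - - 130 \left(-1 + 2 \left(-130\right)\right) = 1 - - 130 \left(-1 - 260\right) = 1 - \left(-130\right) \left(-261\right) = 1 - 33930 = -33929$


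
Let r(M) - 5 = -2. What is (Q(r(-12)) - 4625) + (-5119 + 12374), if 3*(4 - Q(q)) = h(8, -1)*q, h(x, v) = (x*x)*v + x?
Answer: 2690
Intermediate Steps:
r(M) = 3 (r(M) = 5 - 2 = 3)
h(x, v) = x + v*x² (h(x, v) = x²*v + x = v*x² + x = x + v*x²)
Q(q) = 4 + 56*q/3 (Q(q) = 4 - 8*(1 - 1*8)*q/3 = 4 - 8*(1 - 8)*q/3 = 4 - 8*(-7)*q/3 = 4 - (-56)*q/3 = 4 + 56*q/3)
(Q(r(-12)) - 4625) + (-5119 + 12374) = ((4 + (56/3)*3) - 4625) + (-5119 + 12374) = ((4 + 56) - 4625) + 7255 = (60 - 4625) + 7255 = -4565 + 7255 = 2690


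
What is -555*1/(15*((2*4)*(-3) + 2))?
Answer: 37/22 ≈ 1.6818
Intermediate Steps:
-555*1/(15*((2*4)*(-3) + 2)) = -555*1/(15*(8*(-3) + 2)) = -555*1/(15*(-24 + 2)) = -555/((-22*15)) = -555/(-330) = -555*(-1/330) = 37/22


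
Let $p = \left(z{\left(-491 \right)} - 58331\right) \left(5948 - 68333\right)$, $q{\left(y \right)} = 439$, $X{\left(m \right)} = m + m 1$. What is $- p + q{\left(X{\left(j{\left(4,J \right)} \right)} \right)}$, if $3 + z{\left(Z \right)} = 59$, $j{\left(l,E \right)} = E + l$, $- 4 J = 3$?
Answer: $-3635485436$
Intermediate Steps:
$J = - \frac{3}{4}$ ($J = \left(- \frac{1}{4}\right) 3 = - \frac{3}{4} \approx -0.75$)
$z{\left(Z \right)} = 56$ ($z{\left(Z \right)} = -3 + 59 = 56$)
$X{\left(m \right)} = 2 m$ ($X{\left(m \right)} = m + m = 2 m$)
$p = 3635485875$ ($p = \left(56 - 58331\right) \left(5948 - 68333\right) = \left(-58275\right) \left(-62385\right) = 3635485875$)
$- p + q{\left(X{\left(j{\left(4,J \right)} \right)} \right)} = \left(-1\right) 3635485875 + 439 = -3635485875 + 439 = -3635485436$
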